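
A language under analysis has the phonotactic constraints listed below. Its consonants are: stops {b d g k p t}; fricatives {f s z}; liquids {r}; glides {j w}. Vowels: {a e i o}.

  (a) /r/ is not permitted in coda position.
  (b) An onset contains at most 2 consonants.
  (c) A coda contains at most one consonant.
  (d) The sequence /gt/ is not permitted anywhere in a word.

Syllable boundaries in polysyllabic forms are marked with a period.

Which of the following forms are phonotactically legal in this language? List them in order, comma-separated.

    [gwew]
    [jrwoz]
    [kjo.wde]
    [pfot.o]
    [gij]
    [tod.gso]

[gwew] — σ1 onset /gw/ (2C), coda /w/ ok → phonotactically legal
[jrwoz] — violates constraint (b): syllable 1 onset /jrw/ has 3 consonants (> 2) → phonotactically illegal
[kjo.wde] — σ1 onset /kj/ (2C), coda /∅/ ok; σ2 onset /wd/ (2C), coda /∅/ ok → phonotactically legal
[pfot.o] — σ1 onset /pf/ (2C), coda /t/ ok; σ2 onset /∅/, coda /∅/ ok → phonotactically legal
[gij] — σ1 onset /g/, coda /j/ ok → phonotactically legal
[tod.gso] — σ1 onset /t/, coda /d/ ok; σ2 onset /gs/ (2C), coda /∅/ ok → phonotactically legal

[gwew], [kjo.wde], [pfot.o], [gij], [tod.gso]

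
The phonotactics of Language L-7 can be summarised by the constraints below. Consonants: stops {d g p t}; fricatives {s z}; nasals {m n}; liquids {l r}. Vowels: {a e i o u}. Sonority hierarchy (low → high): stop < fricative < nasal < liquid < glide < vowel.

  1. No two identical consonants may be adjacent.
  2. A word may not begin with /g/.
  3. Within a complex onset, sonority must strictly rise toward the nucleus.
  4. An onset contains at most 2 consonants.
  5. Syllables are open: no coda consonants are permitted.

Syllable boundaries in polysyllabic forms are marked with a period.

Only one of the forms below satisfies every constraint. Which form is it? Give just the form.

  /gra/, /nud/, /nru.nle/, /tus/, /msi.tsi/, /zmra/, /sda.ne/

/gra/ — violates constraint 2: word begins with /g/ → illicit
/nud/ — violates constraint 5: syllable 1 coda /d/ has 1 consonant (> 0) → illicit
/nru.nle/ — σ1 onset /nr/ (3→4 rises), coda /∅/ ok; σ2 onset /nl/ (3→4 rises), coda /∅/ ok → licit
/tus/ — violates constraint 5: syllable 1 coda /s/ has 1 consonant (> 0) → illicit
/msi.tsi/ — violates constraint 3: syllable 1 onset /ms/: /m/ (nasal, 3) → /s/ (fricative, 2) does not rise → illicit
/zmra/ — violates constraint 4: syllable 1 onset /zmr/ has 3 consonants (> 2) → illicit
/sda.ne/ — violates constraint 3: syllable 1 onset /sd/: /s/ (fricative, 2) → /d/ (stop, 1) does not rise → illicit

/nru.nle/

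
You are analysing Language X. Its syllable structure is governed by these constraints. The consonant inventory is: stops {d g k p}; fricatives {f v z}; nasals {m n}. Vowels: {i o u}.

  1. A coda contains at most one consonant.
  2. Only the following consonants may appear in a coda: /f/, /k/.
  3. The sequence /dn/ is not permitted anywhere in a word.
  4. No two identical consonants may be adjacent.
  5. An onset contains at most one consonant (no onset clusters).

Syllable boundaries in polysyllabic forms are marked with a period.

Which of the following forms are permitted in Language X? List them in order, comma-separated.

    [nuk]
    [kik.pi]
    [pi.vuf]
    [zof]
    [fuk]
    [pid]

[nuk], [kik.pi], [pi.vuf], [zof], [fuk]

[nuk] — σ1 onset /n/, coda /k/ ok → permitted
[kik.pi] — σ1 onset /k/, coda /k/ ok; σ2 onset /p/, coda /∅/ ok → permitted
[pi.vuf] — σ1 onset /p/, coda /∅/ ok; σ2 onset /v/, coda /f/ ok → permitted
[zof] — σ1 onset /z/, coda /f/ ok → permitted
[fuk] — σ1 onset /f/, coda /k/ ok → permitted
[pid] — violates constraint 2: syllable 1 coda contains /d/, which is not a licensed coda consonant → not permitted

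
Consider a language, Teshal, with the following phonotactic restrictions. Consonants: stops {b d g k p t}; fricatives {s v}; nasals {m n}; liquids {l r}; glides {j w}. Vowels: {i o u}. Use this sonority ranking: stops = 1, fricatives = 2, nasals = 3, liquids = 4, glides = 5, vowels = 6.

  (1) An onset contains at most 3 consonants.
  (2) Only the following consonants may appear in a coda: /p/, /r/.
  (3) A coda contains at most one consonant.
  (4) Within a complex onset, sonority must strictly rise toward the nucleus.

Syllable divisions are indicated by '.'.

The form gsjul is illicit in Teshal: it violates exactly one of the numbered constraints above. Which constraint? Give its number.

2

gsjul: syllable 1 coda contains /l/, which is not a licensed coda consonant.
This is a violation of constraint 2: "Only the following consonants may appear in a coda: /p/, /r/."
The remaining constraints (1, 3, 4) are satisfied.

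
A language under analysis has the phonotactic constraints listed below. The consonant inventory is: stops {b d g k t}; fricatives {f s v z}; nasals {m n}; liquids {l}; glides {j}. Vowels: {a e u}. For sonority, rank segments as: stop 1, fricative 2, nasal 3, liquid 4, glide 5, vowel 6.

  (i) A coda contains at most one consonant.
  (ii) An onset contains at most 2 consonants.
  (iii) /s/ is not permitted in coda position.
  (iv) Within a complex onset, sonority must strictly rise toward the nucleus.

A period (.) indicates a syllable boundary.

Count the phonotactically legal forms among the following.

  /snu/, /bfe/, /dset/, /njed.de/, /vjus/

4

/snu/ — σ1 onset /sn/ (2→3 rises), coda /∅/ ok → phonotactically legal
/bfe/ — σ1 onset /bf/ (1→2 rises), coda /∅/ ok → phonotactically legal
/dset/ — σ1 onset /ds/ (1→2 rises), coda /t/ ok → phonotactically legal
/njed.de/ — σ1 onset /nj/ (3→5 rises), coda /d/ ok; σ2 onset /d/, coda /∅/ ok → phonotactically legal
/vjus/ — violates constraint (iii): syllable 1 coda contains /s/ → phonotactically illegal
Phonotactically legal: /snu/, /bfe/, /dset/, /njed.de/ → 4.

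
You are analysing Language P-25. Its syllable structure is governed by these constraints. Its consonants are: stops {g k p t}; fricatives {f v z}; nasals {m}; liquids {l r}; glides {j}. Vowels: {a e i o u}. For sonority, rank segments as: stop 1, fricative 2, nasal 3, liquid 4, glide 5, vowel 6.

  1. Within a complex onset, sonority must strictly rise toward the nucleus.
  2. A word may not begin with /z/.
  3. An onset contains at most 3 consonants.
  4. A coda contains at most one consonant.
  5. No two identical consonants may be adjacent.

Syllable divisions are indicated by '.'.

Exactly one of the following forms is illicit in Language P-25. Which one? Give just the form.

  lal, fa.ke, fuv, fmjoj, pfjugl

pfjugl

lal — σ1 onset /l/, coda /l/ ok → licit
fa.ke — σ1 onset /f/, coda /∅/ ok; σ2 onset /k/, coda /∅/ ok → licit
fuv — σ1 onset /f/, coda /v/ ok → licit
fmjoj — σ1 onset /fmj/ (2→3→5 rises), coda /j/ ok → licit
pfjugl — violates constraint 4: syllable 1 coda /gl/ has 2 consonants (> 1) → illicit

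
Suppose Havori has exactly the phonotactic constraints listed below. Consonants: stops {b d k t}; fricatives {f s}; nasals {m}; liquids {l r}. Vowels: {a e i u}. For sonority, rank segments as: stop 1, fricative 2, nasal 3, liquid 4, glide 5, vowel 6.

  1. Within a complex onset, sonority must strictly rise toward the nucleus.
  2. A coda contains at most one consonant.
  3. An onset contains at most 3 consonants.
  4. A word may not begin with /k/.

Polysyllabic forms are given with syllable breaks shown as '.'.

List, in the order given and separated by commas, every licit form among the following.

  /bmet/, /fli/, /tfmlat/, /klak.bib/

/bmet/, /fli/

/bmet/ — σ1 onset /bm/ (1→3 rises), coda /t/ ok → licit
/fli/ — σ1 onset /fl/ (2→4 rises), coda /∅/ ok → licit
/tfmlat/ — violates constraint 3: syllable 1 onset /tfml/ has 4 consonants (> 3) → illicit
/klak.bib/ — violates constraint 4: word begins with /k/ → illicit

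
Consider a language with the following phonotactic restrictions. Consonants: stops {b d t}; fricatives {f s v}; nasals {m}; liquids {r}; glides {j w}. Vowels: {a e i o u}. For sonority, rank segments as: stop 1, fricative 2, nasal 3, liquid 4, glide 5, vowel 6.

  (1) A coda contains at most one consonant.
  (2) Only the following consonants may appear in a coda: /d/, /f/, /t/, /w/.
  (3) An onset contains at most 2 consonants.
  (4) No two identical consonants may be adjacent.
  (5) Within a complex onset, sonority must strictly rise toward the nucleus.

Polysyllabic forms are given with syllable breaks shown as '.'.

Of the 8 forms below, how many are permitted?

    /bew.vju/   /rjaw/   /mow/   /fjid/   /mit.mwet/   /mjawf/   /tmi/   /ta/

7

/bew.vju/ — σ1 onset /b/, coda /w/ ok; σ2 onset /vj/ (2→5 rises), coda /∅/ ok → permitted
/rjaw/ — σ1 onset /rj/ (4→5 rises), coda /w/ ok → permitted
/mow/ — σ1 onset /m/, coda /w/ ok → permitted
/fjid/ — σ1 onset /fj/ (2→5 rises), coda /d/ ok → permitted
/mit.mwet/ — σ1 onset /m/, coda /t/ ok; σ2 onset /mw/ (3→5 rises), coda /t/ ok → permitted
/mjawf/ — violates constraint 1: syllable 1 coda /wf/ has 2 consonants (> 1) → not permitted
/tmi/ — σ1 onset /tm/ (1→3 rises), coda /∅/ ok → permitted
/ta/ — σ1 onset /t/, coda /∅/ ok → permitted
Permitted: /bew.vju/, /rjaw/, /mow/, /fjid/, /mit.mwet/, /tmi/, /ta/ → 7.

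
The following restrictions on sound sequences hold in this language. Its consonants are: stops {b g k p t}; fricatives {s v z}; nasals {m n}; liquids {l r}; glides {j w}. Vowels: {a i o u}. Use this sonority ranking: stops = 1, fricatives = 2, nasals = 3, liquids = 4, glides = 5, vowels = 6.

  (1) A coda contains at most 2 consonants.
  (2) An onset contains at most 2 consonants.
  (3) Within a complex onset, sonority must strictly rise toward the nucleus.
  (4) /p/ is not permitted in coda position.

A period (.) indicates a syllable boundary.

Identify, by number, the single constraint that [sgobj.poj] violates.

[sgobj.poj]: syllable 1 onset /sg/: /s/ (fricative, 2) → /g/ (stop, 1) does not rise.
This is a violation of constraint 3: "Within a complex onset, sonority must strictly rise toward the nucleus."
The remaining constraints (1, 2, 4) are satisfied.

3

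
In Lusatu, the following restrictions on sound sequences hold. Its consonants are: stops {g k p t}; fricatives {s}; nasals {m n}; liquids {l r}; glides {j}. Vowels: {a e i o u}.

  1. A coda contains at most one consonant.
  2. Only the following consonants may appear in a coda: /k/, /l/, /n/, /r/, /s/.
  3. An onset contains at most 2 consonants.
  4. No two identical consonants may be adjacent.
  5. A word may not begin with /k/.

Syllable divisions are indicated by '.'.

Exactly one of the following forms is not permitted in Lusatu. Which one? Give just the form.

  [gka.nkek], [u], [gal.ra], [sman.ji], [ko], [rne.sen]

[gka.nkek] — σ1 onset /gk/ (2C), coda /∅/ ok; σ2 onset /nk/ (2C), coda /k/ ok → permitted
[u] — σ1 onset /∅/, coda /∅/ ok → permitted
[gal.ra] — σ1 onset /g/, coda /l/ ok; σ2 onset /r/, coda /∅/ ok → permitted
[sman.ji] — σ1 onset /sm/ (2C), coda /n/ ok; σ2 onset /j/, coda /∅/ ok → permitted
[ko] — violates constraint 5: word begins with /k/ → not permitted
[rne.sen] — σ1 onset /rn/ (2C), coda /∅/ ok; σ2 onset /s/, coda /n/ ok → permitted

[ko]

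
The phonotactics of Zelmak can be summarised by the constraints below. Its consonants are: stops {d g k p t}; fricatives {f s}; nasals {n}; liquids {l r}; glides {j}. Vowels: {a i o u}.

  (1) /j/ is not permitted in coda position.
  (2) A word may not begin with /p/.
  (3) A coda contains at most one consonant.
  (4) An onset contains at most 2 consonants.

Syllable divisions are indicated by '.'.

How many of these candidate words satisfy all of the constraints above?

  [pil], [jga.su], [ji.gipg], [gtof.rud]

[pil] — violates constraint 2: word begins with /p/ → not permitted
[jga.su] — σ1 onset /jg/ (2C), coda /∅/ ok; σ2 onset /s/, coda /∅/ ok → permitted
[ji.gipg] — violates constraint 3: syllable 2 coda /pg/ has 2 consonants (> 1) → not permitted
[gtof.rud] — σ1 onset /gt/ (2C), coda /f/ ok; σ2 onset /r/, coda /d/ ok → permitted
Permitted: [jga.su], [gtof.rud] → 2.

2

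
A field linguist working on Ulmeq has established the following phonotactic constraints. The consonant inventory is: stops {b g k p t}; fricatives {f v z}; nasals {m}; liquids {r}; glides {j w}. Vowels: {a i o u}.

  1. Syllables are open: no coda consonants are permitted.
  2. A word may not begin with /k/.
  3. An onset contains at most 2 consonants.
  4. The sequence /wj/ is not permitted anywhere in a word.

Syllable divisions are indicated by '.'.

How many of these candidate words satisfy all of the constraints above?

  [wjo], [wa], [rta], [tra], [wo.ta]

[wjo] — violates constraint 4: contains banned sequence /wj/ → illicit
[wa] — σ1 onset /w/, coda /∅/ ok → licit
[rta] — σ1 onset /rt/ (2C), coda /∅/ ok → licit
[tra] — σ1 onset /tr/ (2C), coda /∅/ ok → licit
[wo.ta] — σ1 onset /w/, coda /∅/ ok; σ2 onset /t/, coda /∅/ ok → licit
Licit: [wa], [rta], [tra], [wo.ta] → 4.

4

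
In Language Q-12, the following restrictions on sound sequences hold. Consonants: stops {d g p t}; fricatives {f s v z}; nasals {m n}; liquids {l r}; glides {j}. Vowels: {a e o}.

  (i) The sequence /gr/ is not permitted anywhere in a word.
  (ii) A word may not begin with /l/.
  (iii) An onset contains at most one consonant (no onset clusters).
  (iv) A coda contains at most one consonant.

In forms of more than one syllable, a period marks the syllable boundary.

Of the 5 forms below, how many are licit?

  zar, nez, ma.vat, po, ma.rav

5

zar — σ1 onset /z/, coda /r/ ok → licit
nez — σ1 onset /n/, coda /z/ ok → licit
ma.vat — σ1 onset /m/, coda /∅/ ok; σ2 onset /v/, coda /t/ ok → licit
po — σ1 onset /p/, coda /∅/ ok → licit
ma.rav — σ1 onset /m/, coda /∅/ ok; σ2 onset /r/, coda /v/ ok → licit
Licit: zar, nez, ma.vat, po, ma.rav → 5.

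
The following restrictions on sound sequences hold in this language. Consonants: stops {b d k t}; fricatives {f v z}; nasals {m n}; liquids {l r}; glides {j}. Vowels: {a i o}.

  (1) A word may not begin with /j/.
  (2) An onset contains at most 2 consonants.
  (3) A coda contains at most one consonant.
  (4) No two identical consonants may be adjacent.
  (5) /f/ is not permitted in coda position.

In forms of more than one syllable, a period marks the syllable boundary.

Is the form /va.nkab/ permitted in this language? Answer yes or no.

yes

/va.nkab/ — σ1 onset /v/, coda /∅/ ok; σ2 onset /nk/ (2C), coda /b/ ok → permitted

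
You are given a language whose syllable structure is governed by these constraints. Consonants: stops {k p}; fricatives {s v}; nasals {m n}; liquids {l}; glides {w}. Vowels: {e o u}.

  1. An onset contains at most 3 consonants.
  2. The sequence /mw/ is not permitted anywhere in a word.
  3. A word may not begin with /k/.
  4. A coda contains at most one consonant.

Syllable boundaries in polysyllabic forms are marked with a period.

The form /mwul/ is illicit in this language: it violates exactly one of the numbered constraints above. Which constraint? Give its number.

2

/mwul/: contains banned sequence /mw/.
This is a violation of constraint 2: "The sequence /mw/ is not permitted anywhere in a word."
The remaining constraints (1, 3, 4) are satisfied.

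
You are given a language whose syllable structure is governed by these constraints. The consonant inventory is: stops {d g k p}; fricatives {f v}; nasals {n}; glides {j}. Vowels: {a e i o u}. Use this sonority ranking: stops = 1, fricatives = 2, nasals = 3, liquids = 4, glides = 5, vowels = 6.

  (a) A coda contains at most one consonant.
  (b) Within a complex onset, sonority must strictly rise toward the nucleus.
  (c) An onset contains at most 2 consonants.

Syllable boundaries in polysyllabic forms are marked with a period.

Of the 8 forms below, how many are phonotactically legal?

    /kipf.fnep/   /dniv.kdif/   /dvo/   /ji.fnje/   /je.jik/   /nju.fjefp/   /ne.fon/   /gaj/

/kipf.fnep/ — violates constraint (a): syllable 1 coda /pf/ has 2 consonants (> 1) → phonotactically illegal
/dniv.kdif/ — violates constraint (b): syllable 2 onset /kd/: /k/ (stop, 1) → /d/ (stop, 1) does not rise → phonotactically illegal
/dvo/ — σ1 onset /dv/ (1→2 rises), coda /∅/ ok → phonotactically legal
/ji.fnje/ — violates constraint (c): syllable 2 onset /fnj/ has 3 consonants (> 2) → phonotactically illegal
/je.jik/ — σ1 onset /j/, coda /∅/ ok; σ2 onset /j/, coda /k/ ok → phonotactically legal
/nju.fjefp/ — violates constraint (a): syllable 2 coda /fp/ has 2 consonants (> 1) → phonotactically illegal
/ne.fon/ — σ1 onset /n/, coda /∅/ ok; σ2 onset /f/, coda /n/ ok → phonotactically legal
/gaj/ — σ1 onset /g/, coda /j/ ok → phonotactically legal
Phonotactically legal: /dvo/, /je.jik/, /ne.fon/, /gaj/ → 4.

4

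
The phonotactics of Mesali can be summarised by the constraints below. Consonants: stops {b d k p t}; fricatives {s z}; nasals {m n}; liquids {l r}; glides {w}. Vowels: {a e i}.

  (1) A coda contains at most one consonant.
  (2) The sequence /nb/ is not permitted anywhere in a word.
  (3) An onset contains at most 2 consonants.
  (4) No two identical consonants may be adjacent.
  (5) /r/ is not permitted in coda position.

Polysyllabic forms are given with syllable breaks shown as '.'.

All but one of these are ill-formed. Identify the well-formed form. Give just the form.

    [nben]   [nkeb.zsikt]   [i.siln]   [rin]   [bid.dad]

[nben] — violates constraint 2: contains banned sequence /nb/ → ill-formed
[nkeb.zsikt] — violates constraint 1: syllable 2 coda /kt/ has 2 consonants (> 1) → ill-formed
[i.siln] — violates constraint 1: syllable 2 coda /ln/ has 2 consonants (> 1) → ill-formed
[rin] — σ1 onset /r/, coda /n/ ok → well-formed
[bid.dad] — violates constraint 4: adjacent identical consonants /dd/ → ill-formed

[rin]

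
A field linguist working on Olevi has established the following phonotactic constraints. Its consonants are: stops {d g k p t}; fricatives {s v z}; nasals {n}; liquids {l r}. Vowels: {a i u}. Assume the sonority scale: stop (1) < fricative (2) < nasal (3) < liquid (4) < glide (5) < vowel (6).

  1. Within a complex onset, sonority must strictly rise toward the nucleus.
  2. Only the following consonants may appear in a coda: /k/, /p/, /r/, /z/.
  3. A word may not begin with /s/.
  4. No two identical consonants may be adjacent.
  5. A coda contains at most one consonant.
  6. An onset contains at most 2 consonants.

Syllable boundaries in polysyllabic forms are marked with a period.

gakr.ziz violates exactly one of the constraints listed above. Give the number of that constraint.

5

gakr.ziz: syllable 1 coda /kr/ has 2 consonants (> 1).
This is a violation of constraint 5: "A coda contains at most one consonant."
The remaining constraints (1, 2, 3, 4, 6) are satisfied.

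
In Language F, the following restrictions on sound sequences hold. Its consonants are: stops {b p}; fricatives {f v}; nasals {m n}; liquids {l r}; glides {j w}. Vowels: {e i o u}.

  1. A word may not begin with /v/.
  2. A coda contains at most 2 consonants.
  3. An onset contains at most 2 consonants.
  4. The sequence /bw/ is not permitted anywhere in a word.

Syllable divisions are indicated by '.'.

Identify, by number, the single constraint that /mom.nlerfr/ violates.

2

/mom.nlerfr/: syllable 2 coda /rfr/ has 3 consonants (> 2).
This is a violation of constraint 2: "A coda contains at most 2 consonants."
The remaining constraints (1, 3, 4) are satisfied.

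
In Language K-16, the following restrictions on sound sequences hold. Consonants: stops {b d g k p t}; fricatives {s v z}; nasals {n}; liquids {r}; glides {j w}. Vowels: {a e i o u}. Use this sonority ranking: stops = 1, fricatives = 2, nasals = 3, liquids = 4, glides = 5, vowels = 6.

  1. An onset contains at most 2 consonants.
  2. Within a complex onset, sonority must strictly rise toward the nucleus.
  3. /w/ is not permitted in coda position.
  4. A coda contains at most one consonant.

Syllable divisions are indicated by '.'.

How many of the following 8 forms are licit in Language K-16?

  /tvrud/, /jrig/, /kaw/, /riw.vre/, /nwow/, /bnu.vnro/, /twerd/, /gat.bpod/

0

/tvrud/ — violates constraint 1: syllable 1 onset /tvr/ has 3 consonants (> 2) → illicit
/jrig/ — violates constraint 2: syllable 1 onset /jr/: /j/ (glide, 5) → /r/ (liquid, 4) does not rise → illicit
/kaw/ — violates constraint 3: syllable 1 coda contains /w/ → illicit
/riw.vre/ — violates constraint 3: syllable 1 coda contains /w/ → illicit
/nwow/ — violates constraint 3: syllable 1 coda contains /w/ → illicit
/bnu.vnro/ — violates constraint 1: syllable 2 onset /vnr/ has 3 consonants (> 2) → illicit
/twerd/ — violates constraint 4: syllable 1 coda /rd/ has 2 consonants (> 1) → illicit
/gat.bpod/ — violates constraint 2: syllable 2 onset /bp/: /b/ (stop, 1) → /p/ (stop, 1) does not rise → illicit
No form is licit → 0.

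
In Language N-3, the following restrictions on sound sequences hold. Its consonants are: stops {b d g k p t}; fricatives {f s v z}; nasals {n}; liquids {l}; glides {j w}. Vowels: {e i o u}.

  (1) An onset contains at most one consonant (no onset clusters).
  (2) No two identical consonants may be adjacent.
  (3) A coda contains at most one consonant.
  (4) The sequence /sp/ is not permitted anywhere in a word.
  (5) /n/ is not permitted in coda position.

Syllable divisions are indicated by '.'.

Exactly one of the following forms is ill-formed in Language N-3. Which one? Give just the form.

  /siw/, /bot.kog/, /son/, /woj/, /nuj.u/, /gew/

/siw/ — σ1 onset /s/, coda /w/ ok → well-formed
/bot.kog/ — σ1 onset /b/, coda /t/ ok; σ2 onset /k/, coda /g/ ok → well-formed
/son/ — violates constraint 5: syllable 1 coda contains /n/ → ill-formed
/woj/ — σ1 onset /w/, coda /j/ ok → well-formed
/nuj.u/ — σ1 onset /n/, coda /j/ ok; σ2 onset /∅/, coda /∅/ ok → well-formed
/gew/ — σ1 onset /g/, coda /w/ ok → well-formed

/son/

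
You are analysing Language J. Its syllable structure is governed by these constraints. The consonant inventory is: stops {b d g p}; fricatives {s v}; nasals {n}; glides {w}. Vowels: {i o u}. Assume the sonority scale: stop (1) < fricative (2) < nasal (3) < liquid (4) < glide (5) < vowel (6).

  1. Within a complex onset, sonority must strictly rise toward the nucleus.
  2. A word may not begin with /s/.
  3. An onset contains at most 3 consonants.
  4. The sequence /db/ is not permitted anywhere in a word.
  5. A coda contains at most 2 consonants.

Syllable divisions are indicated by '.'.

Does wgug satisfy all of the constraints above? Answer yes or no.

wgug — violates constraint 1: syllable 1 onset /wg/: /w/ (glide, 5) → /g/ (stop, 1) does not rise → not permitted

no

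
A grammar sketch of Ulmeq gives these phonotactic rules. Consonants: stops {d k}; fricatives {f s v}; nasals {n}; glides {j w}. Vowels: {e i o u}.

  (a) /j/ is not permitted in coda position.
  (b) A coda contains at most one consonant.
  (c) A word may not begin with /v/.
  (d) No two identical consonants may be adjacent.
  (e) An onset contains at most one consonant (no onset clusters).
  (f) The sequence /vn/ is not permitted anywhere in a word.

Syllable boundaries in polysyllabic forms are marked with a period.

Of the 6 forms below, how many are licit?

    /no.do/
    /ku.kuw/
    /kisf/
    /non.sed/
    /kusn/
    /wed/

4

/no.do/ — σ1 onset /n/, coda /∅/ ok; σ2 onset /d/, coda /∅/ ok → licit
/ku.kuw/ — σ1 onset /k/, coda /∅/ ok; σ2 onset /k/, coda /w/ ok → licit
/kisf/ — violates constraint (b): syllable 1 coda /sf/ has 2 consonants (> 1) → illicit
/non.sed/ — σ1 onset /n/, coda /n/ ok; σ2 onset /s/, coda /d/ ok → licit
/kusn/ — violates constraint (b): syllable 1 coda /sn/ has 2 consonants (> 1) → illicit
/wed/ — σ1 onset /w/, coda /d/ ok → licit
Licit: /no.do/, /ku.kuw/, /non.sed/, /wed/ → 4.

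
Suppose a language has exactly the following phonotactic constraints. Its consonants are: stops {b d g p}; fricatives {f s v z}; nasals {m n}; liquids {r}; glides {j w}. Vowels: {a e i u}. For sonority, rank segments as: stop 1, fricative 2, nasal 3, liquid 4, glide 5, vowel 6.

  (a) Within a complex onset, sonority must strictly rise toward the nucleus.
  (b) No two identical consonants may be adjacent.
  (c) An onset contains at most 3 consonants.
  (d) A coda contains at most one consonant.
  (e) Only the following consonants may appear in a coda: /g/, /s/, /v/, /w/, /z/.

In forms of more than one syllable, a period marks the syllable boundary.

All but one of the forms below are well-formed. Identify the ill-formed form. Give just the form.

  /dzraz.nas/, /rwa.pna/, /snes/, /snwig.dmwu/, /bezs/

/bezs/

/dzraz.nas/ — σ1 onset /dzr/ (1→2→4 rises), coda /z/ ok; σ2 onset /n/, coda /s/ ok → well-formed
/rwa.pna/ — σ1 onset /rw/ (4→5 rises), coda /∅/ ok; σ2 onset /pn/ (1→3 rises), coda /∅/ ok → well-formed
/snes/ — σ1 onset /sn/ (2→3 rises), coda /s/ ok → well-formed
/snwig.dmwu/ — σ1 onset /snw/ (2→3→5 rises), coda /g/ ok; σ2 onset /dmw/ (1→3→5 rises), coda /∅/ ok → well-formed
/bezs/ — violates constraint (d): syllable 1 coda /zs/ has 2 consonants (> 1) → ill-formed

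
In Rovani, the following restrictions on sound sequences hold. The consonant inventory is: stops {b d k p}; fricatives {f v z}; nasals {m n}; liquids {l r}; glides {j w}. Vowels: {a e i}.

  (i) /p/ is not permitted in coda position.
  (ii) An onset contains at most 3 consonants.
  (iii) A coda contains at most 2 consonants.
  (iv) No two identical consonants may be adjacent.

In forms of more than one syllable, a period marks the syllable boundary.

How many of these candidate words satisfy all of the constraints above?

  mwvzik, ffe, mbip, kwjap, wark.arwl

mwvzik — violates constraint (ii): syllable 1 onset /mwvz/ has 4 consonants (> 3) → not permitted
ffe — violates constraint (iv): adjacent identical consonants /ff/ → not permitted
mbip — violates constraint (i): syllable 1 coda contains /p/ → not permitted
kwjap — violates constraint (i): syllable 1 coda contains /p/ → not permitted
wark.arwl — violates constraint (iii): syllable 2 coda /rwl/ has 3 consonants (> 2) → not permitted
No form is permitted → 0.

0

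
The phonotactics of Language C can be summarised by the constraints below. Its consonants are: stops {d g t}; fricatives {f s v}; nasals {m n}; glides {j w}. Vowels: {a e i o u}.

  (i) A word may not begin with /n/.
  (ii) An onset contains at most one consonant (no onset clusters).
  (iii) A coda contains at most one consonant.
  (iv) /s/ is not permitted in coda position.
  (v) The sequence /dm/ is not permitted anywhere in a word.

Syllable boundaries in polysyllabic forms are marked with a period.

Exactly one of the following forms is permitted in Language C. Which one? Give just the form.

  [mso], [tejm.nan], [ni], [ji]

[ji]

[mso] — violates constraint (ii): syllable 1 onset /ms/ has 2 consonants (> 1) → not permitted
[tejm.nan] — violates constraint (iii): syllable 1 coda /jm/ has 2 consonants (> 1) → not permitted
[ni] — violates constraint (i): word begins with /n/ → not permitted
[ji] — σ1 onset /j/, coda /∅/ ok → permitted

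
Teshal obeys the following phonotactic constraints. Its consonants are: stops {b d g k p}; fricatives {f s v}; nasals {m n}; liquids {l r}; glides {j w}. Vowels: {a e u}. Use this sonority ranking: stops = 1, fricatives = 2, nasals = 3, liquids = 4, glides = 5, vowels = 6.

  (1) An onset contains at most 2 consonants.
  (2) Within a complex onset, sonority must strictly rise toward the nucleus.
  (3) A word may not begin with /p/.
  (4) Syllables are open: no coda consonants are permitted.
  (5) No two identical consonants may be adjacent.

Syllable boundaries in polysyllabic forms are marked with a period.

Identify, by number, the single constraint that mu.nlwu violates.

mu.nlwu: syllable 2 onset /nlw/ has 3 consonants (> 2).
This is a violation of constraint 1: "An onset contains at most 2 consonants."
The remaining constraints (2, 3, 4, 5) are satisfied.

1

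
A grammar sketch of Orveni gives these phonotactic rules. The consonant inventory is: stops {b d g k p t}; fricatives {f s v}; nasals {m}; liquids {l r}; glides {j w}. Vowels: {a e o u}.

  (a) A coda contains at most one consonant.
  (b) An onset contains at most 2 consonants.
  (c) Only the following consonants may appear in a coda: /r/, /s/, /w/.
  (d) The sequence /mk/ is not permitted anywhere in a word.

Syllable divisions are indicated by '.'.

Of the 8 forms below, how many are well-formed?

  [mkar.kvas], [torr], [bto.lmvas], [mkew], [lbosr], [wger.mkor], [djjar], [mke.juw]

[mkar.kvas] — violates constraint (d): contains banned sequence /mk/ → ill-formed
[torr] — violates constraint (a): syllable 1 coda /rr/ has 2 consonants (> 1) → ill-formed
[bto.lmvas] — violates constraint (b): syllable 2 onset /lmv/ has 3 consonants (> 2) → ill-formed
[mkew] — violates constraint (d): contains banned sequence /mk/ → ill-formed
[lbosr] — violates constraint (a): syllable 1 coda /sr/ has 2 consonants (> 1) → ill-formed
[wger.mkor] — violates constraint (d): contains banned sequence /mk/ → ill-formed
[djjar] — violates constraint (b): syllable 1 onset /djj/ has 3 consonants (> 2) → ill-formed
[mke.juw] — violates constraint (d): contains banned sequence /mk/ → ill-formed
No form is well-formed → 0.

0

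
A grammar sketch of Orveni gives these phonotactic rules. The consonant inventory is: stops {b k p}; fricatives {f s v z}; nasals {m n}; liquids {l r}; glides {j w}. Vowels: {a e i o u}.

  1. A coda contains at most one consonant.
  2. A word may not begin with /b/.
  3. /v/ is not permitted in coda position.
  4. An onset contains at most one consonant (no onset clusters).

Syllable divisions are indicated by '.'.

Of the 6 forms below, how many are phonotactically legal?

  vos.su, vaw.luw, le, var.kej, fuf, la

vos.su — σ1 onset /v/, coda /s/ ok; σ2 onset /s/, coda /∅/ ok → phonotactically legal
vaw.luw — σ1 onset /v/, coda /w/ ok; σ2 onset /l/, coda /w/ ok → phonotactically legal
le — σ1 onset /l/, coda /∅/ ok → phonotactically legal
var.kej — σ1 onset /v/, coda /r/ ok; σ2 onset /k/, coda /j/ ok → phonotactically legal
fuf — σ1 onset /f/, coda /f/ ok → phonotactically legal
la — σ1 onset /l/, coda /∅/ ok → phonotactically legal
Phonotactically legal: vos.su, vaw.luw, le, var.kej, fuf, la → 6.

6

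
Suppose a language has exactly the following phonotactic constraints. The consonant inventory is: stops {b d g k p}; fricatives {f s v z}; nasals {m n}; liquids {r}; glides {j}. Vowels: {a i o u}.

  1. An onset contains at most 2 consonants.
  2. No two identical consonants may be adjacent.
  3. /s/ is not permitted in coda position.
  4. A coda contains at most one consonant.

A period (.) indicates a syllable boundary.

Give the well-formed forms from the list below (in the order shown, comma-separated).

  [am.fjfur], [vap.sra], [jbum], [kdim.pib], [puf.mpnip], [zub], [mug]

[vap.sra], [jbum], [kdim.pib], [zub], [mug]

[am.fjfur] — violates constraint 1: syllable 2 onset /fjf/ has 3 consonants (> 2) → ill-formed
[vap.sra] — σ1 onset /v/, coda /p/ ok; σ2 onset /sr/ (2C), coda /∅/ ok → well-formed
[jbum] — σ1 onset /jb/ (2C), coda /m/ ok → well-formed
[kdim.pib] — σ1 onset /kd/ (2C), coda /m/ ok; σ2 onset /p/, coda /b/ ok → well-formed
[puf.mpnip] — violates constraint 1: syllable 2 onset /mpn/ has 3 consonants (> 2) → ill-formed
[zub] — σ1 onset /z/, coda /b/ ok → well-formed
[mug] — σ1 onset /m/, coda /g/ ok → well-formed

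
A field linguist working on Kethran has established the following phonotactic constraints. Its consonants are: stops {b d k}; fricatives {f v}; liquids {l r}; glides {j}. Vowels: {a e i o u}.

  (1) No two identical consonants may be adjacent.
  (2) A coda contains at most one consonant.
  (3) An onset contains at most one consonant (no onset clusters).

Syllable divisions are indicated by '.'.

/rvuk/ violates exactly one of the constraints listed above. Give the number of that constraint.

/rvuk/: syllable 1 onset /rv/ has 2 consonants (> 1).
This is a violation of constraint 3: "An onset contains at most one consonant (no onset clusters)."
The remaining constraints (1, 2) are satisfied.

3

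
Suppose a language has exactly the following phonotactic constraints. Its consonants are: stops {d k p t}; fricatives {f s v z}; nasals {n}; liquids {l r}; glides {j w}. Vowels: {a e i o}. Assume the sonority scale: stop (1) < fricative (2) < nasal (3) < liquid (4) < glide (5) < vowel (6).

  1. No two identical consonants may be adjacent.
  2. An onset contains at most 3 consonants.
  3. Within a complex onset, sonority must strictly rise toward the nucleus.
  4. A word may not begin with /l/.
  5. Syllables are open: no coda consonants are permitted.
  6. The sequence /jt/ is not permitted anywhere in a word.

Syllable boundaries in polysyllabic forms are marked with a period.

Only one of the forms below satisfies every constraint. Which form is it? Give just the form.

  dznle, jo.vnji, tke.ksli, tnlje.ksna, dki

dznle — violates constraint 2: syllable 1 onset /dznl/ has 4 consonants (> 3) → illicit
jo.vnji — σ1 onset /j/, coda /∅/ ok; σ2 onset /vnj/ (2→3→5 rises), coda /∅/ ok → licit
tke.ksli — violates constraint 3: syllable 1 onset /tk/: /t/ (stop, 1) → /k/ (stop, 1) does not rise → illicit
tnlje.ksna — violates constraint 2: syllable 1 onset /tnlj/ has 4 consonants (> 3) → illicit
dki — violates constraint 3: syllable 1 onset /dk/: /d/ (stop, 1) → /k/ (stop, 1) does not rise → illicit

jo.vnji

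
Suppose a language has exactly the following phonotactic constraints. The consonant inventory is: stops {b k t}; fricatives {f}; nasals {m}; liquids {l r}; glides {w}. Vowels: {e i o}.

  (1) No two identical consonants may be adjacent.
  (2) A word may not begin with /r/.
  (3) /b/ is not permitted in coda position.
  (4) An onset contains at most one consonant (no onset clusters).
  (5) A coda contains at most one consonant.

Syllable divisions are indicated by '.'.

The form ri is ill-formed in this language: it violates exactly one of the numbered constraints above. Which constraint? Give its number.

2

ri: word begins with /r/.
This is a violation of constraint 2: "A word may not begin with /r/."
The remaining constraints (1, 3, 4, 5) are satisfied.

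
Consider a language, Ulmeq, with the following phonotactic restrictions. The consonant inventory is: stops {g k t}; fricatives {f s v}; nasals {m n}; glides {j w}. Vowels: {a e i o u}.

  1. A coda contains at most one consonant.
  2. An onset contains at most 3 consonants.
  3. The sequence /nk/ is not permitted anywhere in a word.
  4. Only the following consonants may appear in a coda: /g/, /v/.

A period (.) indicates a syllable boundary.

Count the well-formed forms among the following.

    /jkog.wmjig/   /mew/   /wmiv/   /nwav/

/jkog.wmjig/ — σ1 onset /jk/ (2C), coda /g/ ok; σ2 onset /wmj/ (3C), coda /g/ ok → well-formed
/mew/ — violates constraint 4: syllable 1 coda contains /w/, which is not a licensed coda consonant → ill-formed
/wmiv/ — σ1 onset /wm/ (2C), coda /v/ ok → well-formed
/nwav/ — σ1 onset /nw/ (2C), coda /v/ ok → well-formed
Well-formed: /jkog.wmjig/, /wmiv/, /nwav/ → 3.

3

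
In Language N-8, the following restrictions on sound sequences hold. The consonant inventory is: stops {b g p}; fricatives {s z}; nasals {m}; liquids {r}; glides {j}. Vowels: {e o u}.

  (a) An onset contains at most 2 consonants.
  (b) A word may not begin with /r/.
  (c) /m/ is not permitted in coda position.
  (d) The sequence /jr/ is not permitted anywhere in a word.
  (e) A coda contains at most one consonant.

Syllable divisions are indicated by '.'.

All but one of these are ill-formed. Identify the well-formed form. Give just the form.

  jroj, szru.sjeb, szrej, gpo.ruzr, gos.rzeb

gos.rzeb

jroj — violates constraint (d): contains banned sequence /jr/ → ill-formed
szru.sjeb — violates constraint (a): syllable 1 onset /szr/ has 3 consonants (> 2) → ill-formed
szrej — violates constraint (a): syllable 1 onset /szr/ has 3 consonants (> 2) → ill-formed
gpo.ruzr — violates constraint (e): syllable 2 coda /zr/ has 2 consonants (> 1) → ill-formed
gos.rzeb — σ1 onset /g/, coda /s/ ok; σ2 onset /rz/ (2C), coda /b/ ok → well-formed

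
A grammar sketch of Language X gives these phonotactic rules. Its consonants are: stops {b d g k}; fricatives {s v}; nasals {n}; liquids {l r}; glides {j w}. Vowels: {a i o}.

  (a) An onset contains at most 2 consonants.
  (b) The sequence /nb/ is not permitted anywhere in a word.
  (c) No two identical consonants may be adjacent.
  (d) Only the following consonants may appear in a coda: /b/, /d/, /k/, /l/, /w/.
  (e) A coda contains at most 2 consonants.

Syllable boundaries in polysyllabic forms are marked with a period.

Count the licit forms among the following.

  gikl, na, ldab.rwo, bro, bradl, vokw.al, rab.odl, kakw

8

gikl — σ1 onset /g/, coda /kl/ (2C) ok → licit
na — σ1 onset /n/, coda /∅/ ok → licit
ldab.rwo — σ1 onset /ld/ (2C), coda /b/ ok; σ2 onset /rw/ (2C), coda /∅/ ok → licit
bro — σ1 onset /br/ (2C), coda /∅/ ok → licit
bradl — σ1 onset /br/ (2C), coda /dl/ (2C) ok → licit
vokw.al — σ1 onset /v/, coda /kw/ (2C) ok; σ2 onset /∅/, coda /l/ ok → licit
rab.odl — σ1 onset /r/, coda /b/ ok; σ2 onset /∅/, coda /dl/ (2C) ok → licit
kakw — σ1 onset /k/, coda /kw/ (2C) ok → licit
Licit: gikl, na, ldab.rwo, bro, bradl, vokw.al, rab.odl, kakw → 8.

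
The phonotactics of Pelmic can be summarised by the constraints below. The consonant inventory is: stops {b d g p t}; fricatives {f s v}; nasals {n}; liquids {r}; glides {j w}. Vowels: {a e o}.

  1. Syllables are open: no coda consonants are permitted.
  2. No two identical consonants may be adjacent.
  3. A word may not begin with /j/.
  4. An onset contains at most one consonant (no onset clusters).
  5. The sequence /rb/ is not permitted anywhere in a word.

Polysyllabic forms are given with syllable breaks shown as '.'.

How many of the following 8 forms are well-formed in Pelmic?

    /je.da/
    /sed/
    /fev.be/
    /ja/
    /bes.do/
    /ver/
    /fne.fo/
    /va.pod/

0

/je.da/ — violates constraint 3: word begins with /j/ → ill-formed
/sed/ — violates constraint 1: syllable 1 coda /d/ has 1 consonant (> 0) → ill-formed
/fev.be/ — violates constraint 1: syllable 1 coda /v/ has 1 consonant (> 0) → ill-formed
/ja/ — violates constraint 3: word begins with /j/ → ill-formed
/bes.do/ — violates constraint 1: syllable 1 coda /s/ has 1 consonant (> 0) → ill-formed
/ver/ — violates constraint 1: syllable 1 coda /r/ has 1 consonant (> 0) → ill-formed
/fne.fo/ — violates constraint 4: syllable 1 onset /fn/ has 2 consonants (> 1) → ill-formed
/va.pod/ — violates constraint 1: syllable 2 coda /d/ has 1 consonant (> 0) → ill-formed
No form is well-formed → 0.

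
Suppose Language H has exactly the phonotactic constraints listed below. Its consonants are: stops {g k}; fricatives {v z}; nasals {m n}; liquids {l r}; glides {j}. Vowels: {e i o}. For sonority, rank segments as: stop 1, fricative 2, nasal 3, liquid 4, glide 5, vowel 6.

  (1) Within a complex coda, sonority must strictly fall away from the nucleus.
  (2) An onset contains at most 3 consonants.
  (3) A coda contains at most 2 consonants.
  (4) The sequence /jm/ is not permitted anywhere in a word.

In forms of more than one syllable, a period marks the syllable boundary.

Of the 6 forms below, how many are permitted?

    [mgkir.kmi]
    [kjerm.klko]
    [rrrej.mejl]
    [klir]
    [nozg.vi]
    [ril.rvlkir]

4

[mgkir.kmi] — σ1 onset /mgk/ (3C), coda /r/ ok; σ2 onset /km/ (2C), coda /∅/ ok → permitted
[kjerm.klko] — σ1 onset /kj/ (2C), coda /rm/ (4→3 falls) ok; σ2 onset /klk/ (3C), coda /∅/ ok → permitted
[rrrej.mejl] — violates constraint 4: contains banned sequence /jm/ → not permitted
[klir] — σ1 onset /kl/ (2C), coda /r/ ok → permitted
[nozg.vi] — σ1 onset /n/, coda /zg/ (2→1 falls) ok; σ2 onset /v/, coda /∅/ ok → permitted
[ril.rvlkir] — violates constraint 2: syllable 2 onset /rvlk/ has 4 consonants (> 3) → not permitted
Permitted: [mgkir.kmi], [kjerm.klko], [klir], [nozg.vi] → 4.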